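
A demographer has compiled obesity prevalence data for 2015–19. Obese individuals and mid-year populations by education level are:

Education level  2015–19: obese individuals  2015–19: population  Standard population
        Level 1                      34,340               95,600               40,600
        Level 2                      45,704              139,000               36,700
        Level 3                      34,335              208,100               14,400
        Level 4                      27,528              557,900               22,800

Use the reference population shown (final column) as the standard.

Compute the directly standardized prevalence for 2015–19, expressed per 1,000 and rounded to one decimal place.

263.3

Education-specific rates per 1,000 for 2015–19: 359.205, 328.806, 164.993, 49.342.
Standard total = 114,500; weights = 0.3546, 0.3205, 0.1258, 0.1991.
Standardized rate: 0.3546×359.205 + 0.3205×328.806 + 0.1258×164.993 + 0.1991×49.342 = 263.3344 per 1,000.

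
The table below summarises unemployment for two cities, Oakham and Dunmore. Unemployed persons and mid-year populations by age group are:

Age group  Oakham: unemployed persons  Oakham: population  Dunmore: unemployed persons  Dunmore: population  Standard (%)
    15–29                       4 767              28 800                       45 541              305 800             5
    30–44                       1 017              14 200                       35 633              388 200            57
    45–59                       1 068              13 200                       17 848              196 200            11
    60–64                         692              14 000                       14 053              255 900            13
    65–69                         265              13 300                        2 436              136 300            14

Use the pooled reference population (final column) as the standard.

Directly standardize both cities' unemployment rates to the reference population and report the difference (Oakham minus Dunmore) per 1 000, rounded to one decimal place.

-12.2

Age-specific rates per 1 000 for Oakham: 165.521, 71.620, 80.909, 49.429, 19.925.
For Dunmore: 148.924, 91.790, 90.968, 54.916, 17.872.
Standard weights: 0.05, 0.57, 0.11, 0.13, 0.14.
Oakham: 0.0500×165.521 + 0.5700×71.620 + 0.1100×80.909 + 0.1300×49.429 + 0.1400×19.925 = 67.2145 per 1 000.
Dunmore: 0.0500×148.924 + 0.5700×91.790 + 0.1100×90.968 + 0.1300×54.916 + 0.1400×17.872 = 79.4144 per 1 000.
Difference = 67.2145 − 79.4144 = -12.1999.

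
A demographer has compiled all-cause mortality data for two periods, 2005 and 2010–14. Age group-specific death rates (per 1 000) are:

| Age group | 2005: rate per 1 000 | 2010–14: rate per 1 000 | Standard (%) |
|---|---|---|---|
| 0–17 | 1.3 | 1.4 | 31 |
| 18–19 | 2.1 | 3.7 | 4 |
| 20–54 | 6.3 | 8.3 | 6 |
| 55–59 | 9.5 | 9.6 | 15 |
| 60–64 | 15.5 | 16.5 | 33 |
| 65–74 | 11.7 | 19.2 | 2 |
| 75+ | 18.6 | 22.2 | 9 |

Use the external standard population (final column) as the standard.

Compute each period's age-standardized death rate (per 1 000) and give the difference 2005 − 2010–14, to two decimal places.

Standard weights: 0.31, 0.04, 0.06, 0.15, 0.33, 0.02, 0.09.
2005: 0.3100×1.3 + 0.0400×2.1 + 0.0600×6.3 + 0.1500×9.5 + 0.3300×15.5 + 0.0200×11.7 + 0.0900×18.6 = 9.3130 per 1 000.
2010–14: 0.3100×1.4 + 0.0400×3.7 + 0.0600×8.3 + 0.1500×9.6 + 0.3300×16.5 + 0.0200×19.2 + 0.0900×22.2 = 10.3470 per 1 000.
Difference = 9.3130 − 10.3470 = -1.0340.

-1.03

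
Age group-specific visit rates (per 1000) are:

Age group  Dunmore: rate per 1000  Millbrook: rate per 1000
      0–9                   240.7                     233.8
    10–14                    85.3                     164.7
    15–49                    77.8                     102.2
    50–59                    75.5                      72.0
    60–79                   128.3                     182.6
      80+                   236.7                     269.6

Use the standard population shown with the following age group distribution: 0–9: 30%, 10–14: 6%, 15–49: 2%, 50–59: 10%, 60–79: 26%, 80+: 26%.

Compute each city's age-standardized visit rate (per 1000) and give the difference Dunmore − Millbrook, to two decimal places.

-25.50

Standard weights: 0.30, 0.06, 0.02, 0.10, 0.26, 0.26.
Dunmore: 0.3000×240.7 + 0.0600×85.3 + 0.0200×77.8 + 0.1000×75.5 + 0.2600×128.3 + 0.2600×236.7 = 181.3340 per 1000.
Millbrook: 0.3000×233.8 + 0.0600×164.7 + 0.0200×102.2 + 0.1000×72.0 + 0.2600×182.6 + 0.2600×269.6 = 206.8380 per 1000.
Difference = 181.3340 − 206.8380 = -25.5040.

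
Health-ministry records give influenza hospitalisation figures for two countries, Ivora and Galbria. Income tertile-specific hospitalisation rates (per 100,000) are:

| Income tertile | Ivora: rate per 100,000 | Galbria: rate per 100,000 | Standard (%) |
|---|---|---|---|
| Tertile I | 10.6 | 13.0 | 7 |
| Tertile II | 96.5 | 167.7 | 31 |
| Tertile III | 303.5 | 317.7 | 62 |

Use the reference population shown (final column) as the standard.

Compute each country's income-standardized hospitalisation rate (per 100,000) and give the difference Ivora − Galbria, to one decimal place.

-31.0

Standard weights: 0.07, 0.31, 0.62.
Ivora: 0.0700×10.6 + 0.3100×96.5 + 0.6200×303.5 = 218.8270 per 100,000.
Galbria: 0.0700×13.0 + 0.3100×167.7 + 0.6200×317.7 = 249.8710 per 100,000.
Difference = 218.8270 − 249.8710 = -31.0440.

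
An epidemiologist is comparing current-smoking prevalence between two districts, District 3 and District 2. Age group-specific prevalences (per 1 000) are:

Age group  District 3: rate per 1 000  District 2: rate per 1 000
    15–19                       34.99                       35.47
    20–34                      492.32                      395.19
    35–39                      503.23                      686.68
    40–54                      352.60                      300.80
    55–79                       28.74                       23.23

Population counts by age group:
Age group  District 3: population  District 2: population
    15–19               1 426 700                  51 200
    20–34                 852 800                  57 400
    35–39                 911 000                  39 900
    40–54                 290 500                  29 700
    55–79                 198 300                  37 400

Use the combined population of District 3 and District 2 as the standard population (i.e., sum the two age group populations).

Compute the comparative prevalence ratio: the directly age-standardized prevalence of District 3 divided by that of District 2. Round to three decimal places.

Combined standard total = 3 894 900; weights = 0.3794, 0.2337, 0.2441, 0.0822, 0.0605.
District 3: 0.3794×34.99 + 0.2337×492.32 + 0.2441×503.23 + 0.0822×352.60 + 0.0605×28.74 = 281.9121 per 1 000.
District 2: 0.3794×35.47 + 0.2337×395.19 + 0.2441×686.68 + 0.0822×300.80 + 0.0605×23.23 = 299.5914 per 1 000.
Ratio = 281.9121 ÷ 299.5914 = 0.94099.

0.941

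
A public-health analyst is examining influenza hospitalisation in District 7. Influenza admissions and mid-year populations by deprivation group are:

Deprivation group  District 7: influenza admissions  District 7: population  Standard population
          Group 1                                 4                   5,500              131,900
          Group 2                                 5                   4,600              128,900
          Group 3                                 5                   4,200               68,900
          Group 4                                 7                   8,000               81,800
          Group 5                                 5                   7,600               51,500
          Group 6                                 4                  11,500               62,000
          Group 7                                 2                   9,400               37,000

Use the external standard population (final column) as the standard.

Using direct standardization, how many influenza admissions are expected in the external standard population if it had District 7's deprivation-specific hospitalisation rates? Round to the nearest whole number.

Deprivation-specific rates per 100,000 for District 7: 72.73, 108.70, 119.05, 87.50, 65.79, 34.78, 21.28.
Expected influenza admissions = Σ (standard pop × deprivation-specific rate ÷ 100,000)
= 131,900×72.73/100,000 + 128,900×108.70/100,000 + 68,900×119.05/100,000 + 81,800×87.50/100,000 + 51,500×65.79/100,000 + 62,000×34.78/100,000 + 37,000×21.28/100,000
= 95.93 + 140.11 + 82.02 + 71.58 + 33.88 + 21.57 + 7.87 = 452.95.

453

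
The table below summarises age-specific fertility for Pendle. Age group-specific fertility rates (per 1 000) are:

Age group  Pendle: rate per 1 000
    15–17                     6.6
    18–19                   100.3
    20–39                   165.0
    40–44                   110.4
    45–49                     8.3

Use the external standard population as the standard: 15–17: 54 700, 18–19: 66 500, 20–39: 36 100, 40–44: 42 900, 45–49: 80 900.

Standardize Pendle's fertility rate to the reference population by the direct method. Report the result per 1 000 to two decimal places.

65.44

Standard total = 281 100; weights = 0.1946, 0.2366, 0.1284, 0.1526, 0.2878.
Standardized rate: 0.1946×6.6 + 0.2366×100.3 + 0.1284×165.0 + 0.1526×110.4 + 0.2878×8.3 = 65.4397 per 1 000.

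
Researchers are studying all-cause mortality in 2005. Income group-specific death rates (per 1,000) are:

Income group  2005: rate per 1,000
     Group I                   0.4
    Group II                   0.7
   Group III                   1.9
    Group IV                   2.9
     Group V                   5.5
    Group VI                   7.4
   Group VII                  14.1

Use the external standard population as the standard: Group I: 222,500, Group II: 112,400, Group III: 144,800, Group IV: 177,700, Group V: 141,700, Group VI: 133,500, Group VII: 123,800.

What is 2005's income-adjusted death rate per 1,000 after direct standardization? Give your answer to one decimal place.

Standard total = 1,056,400; weights = 0.2106, 0.1064, 0.1371, 0.1682, 0.1341, 0.1264, 0.1172.
Standardized rate: 0.2106×0.4 + 0.1064×0.7 + 0.1371×1.9 + 0.1682×2.9 + 0.1341×5.5 + 0.1264×7.4 + 0.1172×14.1 = 4.2323 per 1,000.

4.2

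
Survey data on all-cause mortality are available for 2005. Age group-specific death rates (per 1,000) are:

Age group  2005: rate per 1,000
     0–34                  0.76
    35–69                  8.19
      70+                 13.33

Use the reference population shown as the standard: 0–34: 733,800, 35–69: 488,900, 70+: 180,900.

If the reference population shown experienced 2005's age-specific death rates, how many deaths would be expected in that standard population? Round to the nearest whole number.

Expected deaths = Σ (standard pop × age-specific rate ÷ 1,000)
= 733,800×0.76/1,000 + 488,900×8.19/1,000 + 180,900×13.33/1,000
= 557.69 + 4004.09 + 2411.40 = 6973.18.

6973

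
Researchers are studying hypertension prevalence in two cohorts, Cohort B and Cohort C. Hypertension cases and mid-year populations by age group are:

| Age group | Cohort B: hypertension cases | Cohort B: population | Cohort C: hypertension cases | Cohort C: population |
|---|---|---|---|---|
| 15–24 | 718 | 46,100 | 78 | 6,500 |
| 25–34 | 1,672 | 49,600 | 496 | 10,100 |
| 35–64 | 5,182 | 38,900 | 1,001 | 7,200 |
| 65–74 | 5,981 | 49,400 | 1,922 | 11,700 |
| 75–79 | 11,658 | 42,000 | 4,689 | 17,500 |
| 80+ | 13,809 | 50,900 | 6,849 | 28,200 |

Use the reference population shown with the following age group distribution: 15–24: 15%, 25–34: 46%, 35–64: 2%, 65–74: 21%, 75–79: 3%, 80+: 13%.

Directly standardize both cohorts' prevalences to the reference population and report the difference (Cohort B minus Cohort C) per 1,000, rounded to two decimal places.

-11.75

Age-specific rates per 1,000 for Cohort B: 15.575, 33.710, 133.213, 121.073, 277.571, 271.297.
For Cohort C: 12.000, 49.109, 139.028, 164.274, 267.943, 242.872.
Standard weights: 0.15, 0.46, 0.02, 0.21, 0.03, 0.13.
Cohort B: 0.1500×15.575 + 0.4600×33.710 + 0.0200×133.213 + 0.2100×121.073 + 0.0300×277.571 + 0.1300×271.297 = 89.5280 per 1,000.
Cohort C: 0.1500×12.000 + 0.4600×49.109 + 0.0200×139.028 + 0.2100×164.274 + 0.0300×267.943 + 0.1300×242.872 = 101.2798 per 1,000.
Difference = 89.5280 − 101.2798 = -11.7518.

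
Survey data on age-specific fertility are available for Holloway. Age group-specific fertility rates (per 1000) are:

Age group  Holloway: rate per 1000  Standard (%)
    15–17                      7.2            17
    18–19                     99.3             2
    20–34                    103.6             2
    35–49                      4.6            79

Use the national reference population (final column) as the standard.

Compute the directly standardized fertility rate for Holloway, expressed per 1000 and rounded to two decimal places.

Standard weights: 0.17, 0.02, 0.02, 0.79.
Standardized rate: 0.1700×7.2 + 0.0200×99.3 + 0.0200×103.6 + 0.7900×4.6 = 8.9160 per 1000.

8.92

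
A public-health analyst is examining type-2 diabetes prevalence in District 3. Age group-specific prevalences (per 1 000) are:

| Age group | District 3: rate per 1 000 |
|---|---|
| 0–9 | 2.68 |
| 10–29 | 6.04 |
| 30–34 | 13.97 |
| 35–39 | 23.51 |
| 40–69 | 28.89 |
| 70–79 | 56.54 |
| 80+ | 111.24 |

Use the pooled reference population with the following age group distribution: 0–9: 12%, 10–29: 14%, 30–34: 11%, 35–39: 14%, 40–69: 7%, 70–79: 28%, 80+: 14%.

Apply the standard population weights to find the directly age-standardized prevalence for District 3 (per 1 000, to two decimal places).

Standard weights: 0.12, 0.14, 0.11, 0.14, 0.07, 0.28, 0.14.
Standardized rate: 0.1200×2.68 + 0.1400×6.04 + 0.1100×13.97 + 0.1400×23.51 + 0.0700×28.89 + 0.2800×56.54 + 0.1400×111.24 = 39.4224 per 1 000.

39.42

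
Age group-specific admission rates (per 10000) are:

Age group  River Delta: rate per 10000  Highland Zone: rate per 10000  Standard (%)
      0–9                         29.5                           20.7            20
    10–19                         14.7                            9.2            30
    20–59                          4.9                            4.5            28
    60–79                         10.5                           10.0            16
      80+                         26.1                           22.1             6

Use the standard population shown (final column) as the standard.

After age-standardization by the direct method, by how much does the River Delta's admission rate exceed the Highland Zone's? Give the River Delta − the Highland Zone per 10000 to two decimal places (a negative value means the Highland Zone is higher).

Standard weights: 0.20, 0.30, 0.28, 0.16, 0.06.
The River Delta: 0.2000×29.5 + 0.3000×14.7 + 0.2800×4.9 + 0.1600×10.5 + 0.0600×26.1 = 14.9280 per 10000.
The Highland Zone: 0.2000×20.7 + 0.3000×9.2 + 0.2800×4.5 + 0.1600×10.0 + 0.0600×22.1 = 11.0860 per 10000.
Difference = 14.9280 − 11.0860 = 3.8420.

3.84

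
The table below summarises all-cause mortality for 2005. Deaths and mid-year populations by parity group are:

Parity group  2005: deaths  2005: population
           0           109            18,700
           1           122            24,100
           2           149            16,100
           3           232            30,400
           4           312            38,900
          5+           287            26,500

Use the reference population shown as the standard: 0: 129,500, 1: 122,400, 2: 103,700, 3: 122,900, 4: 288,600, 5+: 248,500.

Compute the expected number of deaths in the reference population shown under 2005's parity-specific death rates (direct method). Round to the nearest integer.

8278

Parity-specific rates per 1,000 for 2005: 5.829, 5.062, 9.255, 7.632, 8.021, 10.830.
Expected deaths = Σ (standard pop × parity-specific rate ÷ 1,000)
= 129,500×5.829/1,000 + 122,400×5.062/1,000 + 103,700×9.255/1,000 + 122,900×7.632/1,000 + 288,600×8.021/1,000 + 248,500×10.830/1,000
= 754.84 + 619.62 + 959.71 + 937.92 + 2314.74 + 2691.30 = 8278.12.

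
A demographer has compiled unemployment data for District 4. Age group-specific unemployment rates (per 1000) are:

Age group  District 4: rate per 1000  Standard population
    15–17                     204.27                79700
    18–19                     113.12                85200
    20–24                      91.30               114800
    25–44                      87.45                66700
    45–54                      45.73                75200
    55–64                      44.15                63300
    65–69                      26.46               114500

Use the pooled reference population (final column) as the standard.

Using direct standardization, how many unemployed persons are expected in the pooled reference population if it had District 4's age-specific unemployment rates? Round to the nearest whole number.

51496

Expected unemployed persons = Σ (standard pop × age-specific rate ÷ 1000)
= 79700×204.27/1000 + 85200×113.12/1000 + 114800×91.30/1000 + 66700×87.45/1000 + 75200×45.73/1000 + 63300×44.15/1000 + 114500×26.46/1000
= 16280.32 + 9637.82 + 10481.24 + 5832.91 + 3438.90 + 2794.70 + 3029.67 = 51495.56.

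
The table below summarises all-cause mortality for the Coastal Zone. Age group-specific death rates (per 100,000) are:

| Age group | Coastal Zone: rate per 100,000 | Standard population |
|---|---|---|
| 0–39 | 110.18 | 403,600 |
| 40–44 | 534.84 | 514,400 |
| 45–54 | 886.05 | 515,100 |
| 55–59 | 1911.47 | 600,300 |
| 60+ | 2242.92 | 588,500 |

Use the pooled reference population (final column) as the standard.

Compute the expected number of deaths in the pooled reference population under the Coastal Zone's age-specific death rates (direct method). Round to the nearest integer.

Expected deaths = Σ (standard pop × age-specific rate ÷ 100,000)
= 403,600×110.18/100,000 + 514,400×534.84/100,000 + 515,100×886.05/100,000 + 600,300×1911.47/100,000 + 588,500×2242.92/100,000
= 444.69 + 2751.22 + 4564.04 + 11474.55 + 13199.58 = 32434.09.

32434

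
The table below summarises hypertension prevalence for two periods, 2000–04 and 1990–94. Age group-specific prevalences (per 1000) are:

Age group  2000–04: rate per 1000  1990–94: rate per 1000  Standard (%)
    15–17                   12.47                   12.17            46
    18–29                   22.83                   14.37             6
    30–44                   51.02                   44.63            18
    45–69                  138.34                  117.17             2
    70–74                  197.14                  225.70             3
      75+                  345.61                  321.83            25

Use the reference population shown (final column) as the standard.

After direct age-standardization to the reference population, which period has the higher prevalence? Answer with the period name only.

Standard weights: 0.46, 0.06, 0.18, 0.02, 0.03, 0.25.
2000–04: 0.4600×12.47 + 0.0600×22.83 + 0.1800×51.02 + 0.0200×138.34 + 0.0300×197.14 + 0.2500×345.61 = 111.3731 per 1000.
1990–94: 0.4600×12.17 + 0.0600×14.37 + 0.1800×44.63 + 0.0200×117.17 + 0.0300×225.70 + 0.2500×321.83 = 104.0657 per 1000.

2000–04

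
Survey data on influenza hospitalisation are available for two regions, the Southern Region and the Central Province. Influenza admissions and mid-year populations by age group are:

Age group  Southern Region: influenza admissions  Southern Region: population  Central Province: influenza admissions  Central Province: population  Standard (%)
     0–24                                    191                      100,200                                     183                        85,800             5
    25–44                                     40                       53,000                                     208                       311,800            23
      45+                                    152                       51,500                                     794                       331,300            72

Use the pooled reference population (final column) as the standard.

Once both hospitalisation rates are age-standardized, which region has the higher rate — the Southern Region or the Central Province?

Southern Region

Age-specific rates per 100,000 for the Southern Region: 190.62, 75.47, 295.15.
For the Central Province: 213.29, 66.71, 239.66.
Standard weights: 0.05, 0.23, 0.72.
The Southern Region: 0.0500×190.62 + 0.2300×75.47 + 0.7200×295.15 = 239.3943 per 100,000.
The Central Province: 0.0500×213.29 + 0.2300×66.71 + 0.7200×239.66 = 198.5641 per 100,000.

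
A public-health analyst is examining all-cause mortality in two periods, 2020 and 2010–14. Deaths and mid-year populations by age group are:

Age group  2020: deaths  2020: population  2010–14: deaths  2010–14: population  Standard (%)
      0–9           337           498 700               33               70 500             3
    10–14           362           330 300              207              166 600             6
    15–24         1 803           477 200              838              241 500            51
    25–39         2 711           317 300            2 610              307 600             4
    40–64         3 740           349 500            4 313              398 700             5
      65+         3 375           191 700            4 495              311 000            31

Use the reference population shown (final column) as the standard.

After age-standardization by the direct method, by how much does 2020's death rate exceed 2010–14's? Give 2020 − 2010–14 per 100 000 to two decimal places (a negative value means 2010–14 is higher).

Age-specific rates per 100 000 for 2020: 67.58, 109.60, 377.83, 854.40, 1070.10, 1760.56.
For 2010–14: 46.81, 124.25, 347.00, 848.50, 1081.77, 1445.34.
Standard weights: 0.03, 0.06, 0.51, 0.04, 0.05, 0.31.
2020: 0.0300×67.58 + 0.0600×109.60 + 0.5100×377.83 + 0.0400×854.40 + 0.0500×1070.10 + 0.3100×1760.56 = 834.7514 per 100 000.
2010–14: 0.0300×46.81 + 0.0600×124.25 + 0.5100×347.00 + 0.0400×848.50 + 0.0500×1081.77 + 0.3100×1445.34 = 721.9113 per 100 000.
Difference = 834.7514 − 721.9113 = 112.8401.

112.84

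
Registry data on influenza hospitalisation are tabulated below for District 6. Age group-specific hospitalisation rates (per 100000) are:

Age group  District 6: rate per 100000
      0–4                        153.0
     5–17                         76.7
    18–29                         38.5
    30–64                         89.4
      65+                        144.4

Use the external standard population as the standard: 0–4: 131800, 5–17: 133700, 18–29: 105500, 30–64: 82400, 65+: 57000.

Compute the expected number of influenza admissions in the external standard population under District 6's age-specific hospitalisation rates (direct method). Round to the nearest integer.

501

Expected influenza admissions = Σ (standard pop × age-specific rate ÷ 100000)
= 131800×153.0/100000 + 133700×76.7/100000 + 105500×38.5/100000 + 82400×89.4/100000 + 57000×144.4/100000
= 201.65 + 102.55 + 40.62 + 73.67 + 82.31 = 500.79.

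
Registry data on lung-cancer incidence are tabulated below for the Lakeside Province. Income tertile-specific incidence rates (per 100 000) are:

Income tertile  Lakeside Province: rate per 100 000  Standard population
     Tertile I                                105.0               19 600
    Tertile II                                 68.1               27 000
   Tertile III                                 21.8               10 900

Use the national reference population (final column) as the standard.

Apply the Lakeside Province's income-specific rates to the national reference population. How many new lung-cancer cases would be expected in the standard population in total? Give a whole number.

41

Expected new lung-cancer cases = Σ (standard pop × income-specific rate ÷ 100 000)
= 19 600×105.0/100 000 + 27 000×68.1/100 000 + 10 900×21.8/100 000
= 20.58 + 18.39 + 2.38 = 41.34.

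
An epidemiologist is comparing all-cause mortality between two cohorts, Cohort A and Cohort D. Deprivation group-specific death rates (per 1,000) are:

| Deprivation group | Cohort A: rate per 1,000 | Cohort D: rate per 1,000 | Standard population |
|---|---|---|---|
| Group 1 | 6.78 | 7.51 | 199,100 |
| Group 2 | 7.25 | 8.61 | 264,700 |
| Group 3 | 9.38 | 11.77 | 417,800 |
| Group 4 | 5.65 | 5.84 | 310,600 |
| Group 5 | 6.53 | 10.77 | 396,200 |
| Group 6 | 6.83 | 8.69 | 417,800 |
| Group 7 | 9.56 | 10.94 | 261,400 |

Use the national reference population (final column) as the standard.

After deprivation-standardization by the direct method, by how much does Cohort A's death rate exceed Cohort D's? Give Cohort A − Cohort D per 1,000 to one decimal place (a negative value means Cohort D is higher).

-1.9

Standard total = 2,267,600; weights = 0.0878, 0.1167, 0.1842, 0.1370, 0.1747, 0.1842, 0.1153.
Cohort A: 0.0878×6.78 + 0.1167×7.25 + 0.1842×9.38 + 0.1370×5.65 + 0.1747×6.53 + 0.1842×6.83 + 0.1153×9.56 = 7.4451 per 1,000.
Cohort D: 0.0878×7.51 + 0.1167×8.61 + 0.1842×11.77 + 0.1370×5.84 + 0.1747×10.77 + 0.1842×8.69 + 0.1153×10.94 = 9.3770 per 1,000.
Difference = 7.4451 − 9.3770 = -1.9318.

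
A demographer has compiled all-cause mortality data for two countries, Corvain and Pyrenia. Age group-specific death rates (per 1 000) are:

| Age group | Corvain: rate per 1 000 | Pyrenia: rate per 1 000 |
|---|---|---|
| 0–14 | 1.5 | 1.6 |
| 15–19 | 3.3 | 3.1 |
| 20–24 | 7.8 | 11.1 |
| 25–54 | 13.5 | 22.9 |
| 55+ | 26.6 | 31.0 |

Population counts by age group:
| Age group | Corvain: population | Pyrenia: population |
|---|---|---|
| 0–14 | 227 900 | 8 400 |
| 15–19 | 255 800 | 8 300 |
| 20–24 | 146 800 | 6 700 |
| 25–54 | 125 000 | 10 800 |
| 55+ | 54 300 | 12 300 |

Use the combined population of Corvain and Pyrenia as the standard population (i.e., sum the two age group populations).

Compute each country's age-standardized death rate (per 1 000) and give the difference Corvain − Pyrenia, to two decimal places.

Combined standard total = 856 300; weights = 0.2760, 0.3084, 0.1793, 0.1586, 0.0778.
Corvain: 0.2760×1.5 + 0.3084×3.3 + 0.1793×7.8 + 0.1586×13.5 + 0.0778×26.6 = 7.0398 per 1 000.
Pyrenia: 0.2760×1.6 + 0.3084×3.1 + 0.1793×11.1 + 0.1586×22.9 + 0.0778×31.0 = 9.4302 per 1 000.
Difference = 7.0398 − 9.4302 = -2.3904.

-2.39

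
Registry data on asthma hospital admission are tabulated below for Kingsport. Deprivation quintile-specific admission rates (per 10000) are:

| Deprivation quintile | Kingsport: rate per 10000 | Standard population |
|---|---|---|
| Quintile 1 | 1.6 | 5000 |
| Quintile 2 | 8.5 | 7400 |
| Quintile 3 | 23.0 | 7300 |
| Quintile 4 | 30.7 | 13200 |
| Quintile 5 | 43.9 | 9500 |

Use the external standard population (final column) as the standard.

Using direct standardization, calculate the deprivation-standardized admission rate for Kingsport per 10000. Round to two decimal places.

25.03

Standard total = 42400; weights = 0.1179, 0.1745, 0.1722, 0.3113, 0.2241.
Standardized rate: 0.1179×1.6 + 0.1745×8.5 + 0.1722×23.0 + 0.3113×30.7 + 0.2241×43.9 = 25.0257 per 10000.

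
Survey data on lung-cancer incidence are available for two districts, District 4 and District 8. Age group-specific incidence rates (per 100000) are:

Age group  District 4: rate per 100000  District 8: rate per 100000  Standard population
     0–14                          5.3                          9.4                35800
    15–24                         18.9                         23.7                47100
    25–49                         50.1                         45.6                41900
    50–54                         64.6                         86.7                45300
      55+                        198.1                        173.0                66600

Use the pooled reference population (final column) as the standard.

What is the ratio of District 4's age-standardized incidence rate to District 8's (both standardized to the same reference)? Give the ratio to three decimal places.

Standard total = 236700; weights = 0.1512, 0.1990, 0.1770, 0.1914, 0.2814.
District 4: 0.1512×5.3 + 0.1990×18.9 + 0.1770×50.1 + 0.1914×64.6 + 0.2814×198.1 = 81.5334 per 100000.
District 8: 0.1512×9.4 + 0.1990×23.7 + 0.1770×45.6 + 0.1914×86.7 + 0.2814×173.0 = 79.4793 per 100000.
Ratio = 81.5334 ÷ 79.4793 = 1.02585.

1.026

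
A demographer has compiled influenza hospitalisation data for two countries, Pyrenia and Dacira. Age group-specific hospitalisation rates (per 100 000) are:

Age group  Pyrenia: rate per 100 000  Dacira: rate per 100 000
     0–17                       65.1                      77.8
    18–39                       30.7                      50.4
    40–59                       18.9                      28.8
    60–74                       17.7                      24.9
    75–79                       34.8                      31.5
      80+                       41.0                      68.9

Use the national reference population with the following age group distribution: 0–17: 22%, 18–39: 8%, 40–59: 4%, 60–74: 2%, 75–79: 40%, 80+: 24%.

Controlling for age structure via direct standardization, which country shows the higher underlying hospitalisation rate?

Dacira

Standard weights: 0.22, 0.08, 0.04, 0.02, 0.40, 0.24.
Pyrenia: 0.2200×65.1 + 0.0800×30.7 + 0.0400×18.9 + 0.0200×17.7 + 0.4000×34.8 + 0.2400×41.0 = 41.6480 per 100 000.
Dacira: 0.2200×77.8 + 0.0800×50.4 + 0.0400×28.8 + 0.0200×24.9 + 0.4000×31.5 + 0.2400×68.9 = 51.9340 per 100 000.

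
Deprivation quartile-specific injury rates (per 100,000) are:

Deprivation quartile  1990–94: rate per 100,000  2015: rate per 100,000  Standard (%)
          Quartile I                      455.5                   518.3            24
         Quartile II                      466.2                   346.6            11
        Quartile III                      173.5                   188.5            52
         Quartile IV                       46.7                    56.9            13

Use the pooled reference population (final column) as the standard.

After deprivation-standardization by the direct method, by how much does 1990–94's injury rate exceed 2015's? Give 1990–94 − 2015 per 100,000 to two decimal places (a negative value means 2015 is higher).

Standard weights: 0.24, 0.11, 0.52, 0.13.
1990–94: 0.2400×455.5 + 0.1100×466.2 + 0.5200×173.5 + 0.1300×46.7 = 256.8930 per 100,000.
2015: 0.2400×518.3 + 0.1100×346.6 + 0.5200×188.5 + 0.1300×56.9 = 267.9350 per 100,000.
Difference = 256.8930 − 267.9350 = -11.0420.

-11.04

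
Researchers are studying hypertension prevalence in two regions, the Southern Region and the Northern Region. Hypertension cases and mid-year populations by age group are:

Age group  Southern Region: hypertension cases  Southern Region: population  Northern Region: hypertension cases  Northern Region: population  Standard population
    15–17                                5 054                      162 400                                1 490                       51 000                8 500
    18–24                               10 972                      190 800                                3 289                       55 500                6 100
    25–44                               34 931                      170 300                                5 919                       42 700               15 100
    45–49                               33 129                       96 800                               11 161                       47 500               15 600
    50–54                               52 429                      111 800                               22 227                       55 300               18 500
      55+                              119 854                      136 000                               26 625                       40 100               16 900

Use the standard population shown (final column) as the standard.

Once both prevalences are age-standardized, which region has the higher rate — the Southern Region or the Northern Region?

Southern Region

Age-specific rates per 1 000 for the Southern Region: 31.121, 57.505, 205.115, 342.242, 468.953, 881.279.
For the Northern Region: 29.216, 59.261, 138.618, 234.968, 401.935, 663.965.
Standard total = 80 700; weights = 0.1053, 0.0756, 0.1871, 0.1933, 0.2292, 0.2094.
The Southern Region: 0.1053×31.121 + 0.0756×57.505 + 0.1871×205.115 + 0.1933×342.242 + 0.2292×468.953 + 0.2094×881.279 = 404.2227 per 1 000.
The Northern Region: 0.1053×29.216 + 0.0756×59.261 + 0.1871×138.618 + 0.1933×234.968 + 0.2292×401.935 + 0.2094×663.965 = 310.1026 per 1 000.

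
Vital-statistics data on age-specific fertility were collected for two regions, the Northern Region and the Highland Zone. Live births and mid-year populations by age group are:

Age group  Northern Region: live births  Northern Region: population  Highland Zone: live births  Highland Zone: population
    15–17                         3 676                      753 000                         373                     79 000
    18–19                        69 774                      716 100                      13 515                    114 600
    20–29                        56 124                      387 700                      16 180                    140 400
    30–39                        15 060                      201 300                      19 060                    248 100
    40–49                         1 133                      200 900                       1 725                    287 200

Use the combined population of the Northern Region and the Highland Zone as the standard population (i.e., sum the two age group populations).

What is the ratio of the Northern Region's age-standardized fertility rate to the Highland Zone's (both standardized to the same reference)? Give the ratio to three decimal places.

0.988

Age-specific rates per 1 000 for the Northern Region: 4.882, 97.436, 144.761, 74.814, 5.640.
For the Highland Zone: 4.722, 117.932, 115.242, 76.824, 6.006.
Combined standard total = 3 128 300; weights = 0.2660, 0.2655, 0.1688, 0.1437, 0.1560.
The Northern Region: 0.2660×4.882 + 0.2655×97.436 + 0.1688×144.761 + 0.1437×74.814 + 0.1560×5.640 = 63.2370 per 1 000.
The Highland Zone: 0.2660×4.722 + 0.2655×117.932 + 0.1688×115.242 + 0.1437×76.824 + 0.1560×6.006 = 63.9996 per 1 000.
Ratio = 63.2370 ÷ 63.9996 = 0.98808.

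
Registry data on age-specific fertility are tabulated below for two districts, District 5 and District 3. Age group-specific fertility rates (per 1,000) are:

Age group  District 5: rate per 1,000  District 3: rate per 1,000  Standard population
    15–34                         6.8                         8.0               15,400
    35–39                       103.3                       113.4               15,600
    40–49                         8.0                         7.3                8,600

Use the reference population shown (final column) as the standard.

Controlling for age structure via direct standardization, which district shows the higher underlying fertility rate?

District 3

Standard total = 39,600; weights = 0.3889, 0.3939, 0.2172.
District 5: 0.3889×6.8 + 0.3939×103.3 + 0.2172×8.0 = 45.0758 per 1,000.
District 3: 0.3889×8.0 + 0.3939×113.4 + 0.2172×7.3 = 49.3692 per 1,000.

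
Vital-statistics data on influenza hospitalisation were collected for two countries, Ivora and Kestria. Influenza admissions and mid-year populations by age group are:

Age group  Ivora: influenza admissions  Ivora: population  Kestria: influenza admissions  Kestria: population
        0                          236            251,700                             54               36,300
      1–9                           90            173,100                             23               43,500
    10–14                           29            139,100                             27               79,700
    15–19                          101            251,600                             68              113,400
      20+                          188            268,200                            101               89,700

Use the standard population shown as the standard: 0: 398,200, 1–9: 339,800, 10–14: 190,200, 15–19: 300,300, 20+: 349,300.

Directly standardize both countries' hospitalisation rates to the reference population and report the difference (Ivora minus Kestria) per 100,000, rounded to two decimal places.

-28.82

Age-specific rates per 100,000 for Ivora: 93.76, 51.99, 20.85, 40.14, 70.10.
For Kestria: 148.76, 52.87, 33.88, 59.96, 112.60.
Standard total = 1,577,800; weights = 0.2524, 0.2154, 0.1205, 0.1903, 0.2214.
Ivora: 0.2524×93.76 + 0.2154×51.99 + 0.1205×20.85 + 0.1903×40.14 + 0.2214×70.10 = 60.5328 per 100,000.
Kestria: 0.2524×148.76 + 0.2154×52.87 + 0.1205×33.88 + 0.1903×59.96 + 0.2214×112.60 = 89.3548 per 100,000.
Difference = 60.5328 − 89.3548 = -28.8220.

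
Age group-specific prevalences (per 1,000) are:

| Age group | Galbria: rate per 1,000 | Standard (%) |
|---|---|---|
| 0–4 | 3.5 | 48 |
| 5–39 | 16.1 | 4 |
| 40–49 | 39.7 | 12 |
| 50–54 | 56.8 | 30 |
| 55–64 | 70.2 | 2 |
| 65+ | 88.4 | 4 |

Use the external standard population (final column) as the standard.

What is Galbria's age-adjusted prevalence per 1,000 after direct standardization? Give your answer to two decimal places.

29.07

Standard weights: 0.48, 0.04, 0.12, 0.30, 0.02, 0.04.
Standardized rate: 0.4800×3.5 + 0.0400×16.1 + 0.1200×39.7 + 0.3000×56.8 + 0.0200×70.2 + 0.0400×88.4 = 29.0680 per 1,000.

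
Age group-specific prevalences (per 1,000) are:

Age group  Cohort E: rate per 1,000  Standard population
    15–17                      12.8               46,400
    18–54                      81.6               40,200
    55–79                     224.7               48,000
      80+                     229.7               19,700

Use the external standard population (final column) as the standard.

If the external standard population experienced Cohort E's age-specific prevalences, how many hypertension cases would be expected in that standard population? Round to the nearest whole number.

19185

Expected hypertension cases = Σ (standard pop × age-specific rate ÷ 1,000)
= 46,400×12.8/1,000 + 40,200×81.6/1,000 + 48,000×224.7/1,000 + 19,700×229.7/1,000
= 593.92 + 3280.32 + 10785.60 + 4525.09 = 19184.93.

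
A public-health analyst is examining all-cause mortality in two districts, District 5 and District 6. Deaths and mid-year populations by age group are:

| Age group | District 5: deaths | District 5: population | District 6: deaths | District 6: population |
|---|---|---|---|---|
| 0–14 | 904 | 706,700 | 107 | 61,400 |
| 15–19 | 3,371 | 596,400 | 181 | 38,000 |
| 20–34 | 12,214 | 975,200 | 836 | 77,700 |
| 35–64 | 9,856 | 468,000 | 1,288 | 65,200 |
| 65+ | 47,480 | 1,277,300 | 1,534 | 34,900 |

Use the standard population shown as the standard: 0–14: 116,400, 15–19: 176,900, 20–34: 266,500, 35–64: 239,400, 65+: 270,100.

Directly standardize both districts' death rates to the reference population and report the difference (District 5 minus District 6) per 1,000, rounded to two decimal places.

Age-specific rates per 1,000 for District 5: 1.279, 5.652, 12.525, 21.060, 37.172.
For District 6: 1.743, 4.763, 10.759, 19.755, 43.954.
Standard total = 1,069,300; weights = 0.1089, 0.1654, 0.2492, 0.2239, 0.2526.
District 5: 0.1089×1.279 + 0.1654×5.652 + 0.2492×12.525 + 0.2239×21.060 + 0.2526×37.172 = 18.3003 per 1,000.
District 6: 0.1089×1.743 + 0.1654×4.763 + 0.2492×10.759 + 0.2239×19.755 + 0.2526×43.954 = 19.1846 per 1,000.
Difference = 18.3003 − 19.1846 = -0.8843.

-0.88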